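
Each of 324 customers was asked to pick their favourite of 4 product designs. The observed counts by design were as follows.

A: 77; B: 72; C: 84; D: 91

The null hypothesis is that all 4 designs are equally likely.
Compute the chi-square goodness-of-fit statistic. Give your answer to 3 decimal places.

Under H₀ each category has probability 1/4, so each expected count is 324/4 = 81.
χ² = (77−81)²/81 + (72−81)²/81 + (84−81)²/81 + (91−81)²/81
   = 0.1975 + 1.0000 + 0.1111 + 1.2346
Sum = 2.543

2.543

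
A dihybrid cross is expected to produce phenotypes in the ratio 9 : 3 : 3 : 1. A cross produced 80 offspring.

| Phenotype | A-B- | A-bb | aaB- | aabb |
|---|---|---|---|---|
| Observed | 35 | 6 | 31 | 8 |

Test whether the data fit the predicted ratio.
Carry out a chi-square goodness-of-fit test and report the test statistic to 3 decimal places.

Ratio total = 16. Expected counts: 80×9/16 = 45, 80×3/16 = 15, 80×3/16 = 15, 80×1/16 = 5.
χ² = (35−45)²/45 + (6−15)²/15 + (31−15)²/15 + (8−5)²/5
   = 2.2222 + 5.4000 + 17.0667 + 1.8000
Sum = 26.489

26.489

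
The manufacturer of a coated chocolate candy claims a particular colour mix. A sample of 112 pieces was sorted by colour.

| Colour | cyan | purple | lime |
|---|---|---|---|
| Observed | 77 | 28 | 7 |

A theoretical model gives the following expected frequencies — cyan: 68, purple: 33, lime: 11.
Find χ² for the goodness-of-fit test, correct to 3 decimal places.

χ² = (77−68)²/68 + (28−33)²/33 + (7−11)²/11
   = 1.1912 + 0.7576 + 1.4545
Sum = 3.403

3.403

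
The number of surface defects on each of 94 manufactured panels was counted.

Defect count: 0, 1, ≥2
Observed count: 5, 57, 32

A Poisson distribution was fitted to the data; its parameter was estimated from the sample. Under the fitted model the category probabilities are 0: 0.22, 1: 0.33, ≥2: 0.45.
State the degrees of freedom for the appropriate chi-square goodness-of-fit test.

1

There are k = 3 categories and 1 parameter estimated from the data, so df = 3 − 1 − 1 = 1.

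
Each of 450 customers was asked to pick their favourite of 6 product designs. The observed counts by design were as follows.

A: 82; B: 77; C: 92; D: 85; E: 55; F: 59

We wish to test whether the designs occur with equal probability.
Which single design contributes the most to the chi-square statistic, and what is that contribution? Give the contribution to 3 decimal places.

Expected count for each of the 6 categories: 450/6 = 75.
cat         O        E   (O−E)²/E
A          82       75     0.6533
B          77       75     0.0533
C          92       75     3.8533
D          85       75     1.3333
E          55       75     5.3333
F          59       75     3.4133
The largest term is for E: 5.333.

E, 5.333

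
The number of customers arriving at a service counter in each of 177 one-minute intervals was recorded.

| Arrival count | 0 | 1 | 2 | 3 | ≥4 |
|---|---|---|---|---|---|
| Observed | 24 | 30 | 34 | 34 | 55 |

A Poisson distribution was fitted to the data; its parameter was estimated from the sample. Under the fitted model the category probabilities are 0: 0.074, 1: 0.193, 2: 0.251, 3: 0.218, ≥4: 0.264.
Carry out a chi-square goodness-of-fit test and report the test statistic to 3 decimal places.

14.038

Expected counts E_i = n·p_i: 177×0.074 = 13.098, 177×0.193 = 34.161, 177×0.251 = 44.427, 177×0.218 = 38.586, 177×0.264 = 46.728.
cat         O        E   (O−E)²/E
0          24   13.098     9.0742
1          30   34.161     0.5068
2          34   44.427     2.4472
3          34   38.586     0.5451
≥4         55   46.728     1.4643
Sum = 14.038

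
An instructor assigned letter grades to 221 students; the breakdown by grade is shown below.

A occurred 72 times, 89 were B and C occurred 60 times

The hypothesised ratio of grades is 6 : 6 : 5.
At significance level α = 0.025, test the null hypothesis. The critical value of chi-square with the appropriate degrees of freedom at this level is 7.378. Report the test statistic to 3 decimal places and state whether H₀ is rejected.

2.397; do not reject

Ratio total = 17. Expected counts: 221×6/17 = 78, 221×6/17 = 78, 221×5/17 = 65.
χ² = (72−78)²/78 + (89−78)²/78 + (60−65)²/65
   = 0.4615 + 1.5513 + 0.3846
Sum = 2.397
df = 2. Since 2.397 < 7.378, we do not reject H₀.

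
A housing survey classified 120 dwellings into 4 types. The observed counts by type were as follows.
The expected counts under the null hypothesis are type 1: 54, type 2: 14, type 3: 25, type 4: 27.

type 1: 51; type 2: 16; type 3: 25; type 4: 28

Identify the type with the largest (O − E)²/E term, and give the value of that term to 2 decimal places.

type 2, 0.29

χ² = (51−54)²/54 + (16−14)²/14 + (25−25)²/25 + (28−27)²/27
   = 0.167 + 0.286 + 0.000 + 0.037
The largest term is for type 2: 0.29.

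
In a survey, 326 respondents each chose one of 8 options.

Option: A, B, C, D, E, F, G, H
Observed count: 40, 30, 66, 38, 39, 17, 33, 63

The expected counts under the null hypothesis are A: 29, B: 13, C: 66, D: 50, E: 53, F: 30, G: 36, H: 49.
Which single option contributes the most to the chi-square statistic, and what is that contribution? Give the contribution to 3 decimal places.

χ² = (40−29)²/29 + (30−13)²/13 + (66−66)²/66 + (38−50)²/50 + (39−53)²/53 + (17−30)²/30 + (33−36)²/36 + (63−49)²/49
   = 4.1724 + 22.2308 + 0.0000 + 2.8800 + 3.6981 + 5.6333 + 0.2500 + 4.0000
The largest term is for B: 22.231.

B, 22.231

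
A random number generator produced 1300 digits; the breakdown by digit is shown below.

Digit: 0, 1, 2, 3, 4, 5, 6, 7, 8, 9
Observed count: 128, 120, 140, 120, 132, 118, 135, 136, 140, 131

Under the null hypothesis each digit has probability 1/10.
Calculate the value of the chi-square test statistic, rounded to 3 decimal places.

4.723

Under H₀ each category has probability 1/10, so each expected count is 1300/10 = 130.
χ² = (128−130)²/130 + (120−130)²/130 + (140−130)²/130 + (120−130)²/130 + (132−130)²/130 + (118−130)²/130 + (135−130)²/130 + (136−130)²/130 + (140−130)²/130 + (131−130)²/130
   = 0.0308 + 0.7692 + 0.7692 + 0.7692 + 0.0308 + 1.1077 + 0.1923 + 0.2769 + 0.7692 + 0.0077
Sum = 4.723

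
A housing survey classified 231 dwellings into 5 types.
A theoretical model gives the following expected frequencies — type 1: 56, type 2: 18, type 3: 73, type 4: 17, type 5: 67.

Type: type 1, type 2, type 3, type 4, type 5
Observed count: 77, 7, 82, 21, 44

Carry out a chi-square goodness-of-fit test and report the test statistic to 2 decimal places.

cat         O        E   (O−E)²/E
type 1     77       56      7.875
type 2      7       18      6.722
type 3     82       73      1.110
type 4     21       17      0.941
type 5     44       67      7.896
Sum = 24.54

24.54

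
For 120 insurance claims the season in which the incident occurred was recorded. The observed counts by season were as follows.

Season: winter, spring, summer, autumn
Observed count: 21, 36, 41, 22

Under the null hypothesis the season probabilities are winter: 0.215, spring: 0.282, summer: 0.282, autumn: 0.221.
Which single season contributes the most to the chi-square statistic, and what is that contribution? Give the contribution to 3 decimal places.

summer, 1.515

Expected counts E_i = n·p_i: 120×0.215 = 25.8, 120×0.282 = 33.84, 120×0.282 = 33.84, 120×0.221 = 26.52.
χ² = (21−25.8)²/25.8 + (36−33.84)²/33.84 + (41−33.84)²/33.84 + (22−26.52)²/26.52
   = 0.8930 + 0.1379 + 1.5149 + 0.7704
The largest term is for summer: 1.515.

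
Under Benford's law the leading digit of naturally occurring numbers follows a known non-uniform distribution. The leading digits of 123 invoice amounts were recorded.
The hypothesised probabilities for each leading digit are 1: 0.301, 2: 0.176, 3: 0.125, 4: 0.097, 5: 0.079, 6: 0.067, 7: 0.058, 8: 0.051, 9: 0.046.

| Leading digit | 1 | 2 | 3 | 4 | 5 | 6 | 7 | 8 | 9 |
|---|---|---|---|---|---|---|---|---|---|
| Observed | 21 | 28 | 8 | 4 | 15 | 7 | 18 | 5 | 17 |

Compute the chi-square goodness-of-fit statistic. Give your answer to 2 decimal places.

60.21

Expected counts E_i = n·p_i: 123×0.301 = 37.023, 123×0.176 = 21.648, 123×0.125 = 15.375, 123×0.097 = 11.931, 123×0.079 = 9.717, 123×0.067 = 8.241, 123×0.058 = 7.134, 123×0.051 = 6.273, 123×0.046 = 5.658.
1: (21 − 37.023)²/37.023 = 256.736529/37.023 = 6.935
2: (28 − 21.648)²/21.648 = 40.347904/21.648 = 1.864
3: (8 − 15.375)²/15.375 = 54.390625/15.375 = 3.538
4: (4 − 11.931)²/11.931 = 62.900761/11.931 = 5.272
5: (15 − 9.717)²/9.717 = 27.910089/9.717 = 2.872
6: (7 − 8.241)²/8.241 = 1.540081/8.241 = 0.187
7: (18 − 7.134)²/7.134 = 118.069956/7.134 = 16.550
8: (5 − 6.273)²/6.273 = 1.620529/6.273 = 0.258
9: (17 − 5.658)²/5.658 = 128.640964/5.658 = 22.736
Sum = 60.21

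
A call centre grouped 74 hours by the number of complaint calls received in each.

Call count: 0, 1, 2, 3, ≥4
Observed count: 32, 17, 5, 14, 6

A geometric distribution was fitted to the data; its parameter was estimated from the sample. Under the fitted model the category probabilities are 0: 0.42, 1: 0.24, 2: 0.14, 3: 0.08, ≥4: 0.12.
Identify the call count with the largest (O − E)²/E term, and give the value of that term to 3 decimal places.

Expected counts E_i = n·p_i: 74×0.42 = 31.08, 74×0.24 = 17.76, 74×0.14 = 10.36, 74×0.08 = 5.92, 74×0.12 = 8.88.
0: (32 − 31.08)²/31.08 = 0.8464/31.08 = 0.0272
1: (17 − 17.76)²/17.76 = 0.5776/17.76 = 0.0325
2: (5 − 10.36)²/10.36 = 28.7296/10.36 = 2.7731
3: (14 − 5.92)²/5.92 = 65.2864/5.92 = 11.0281
≥4: (6 − 8.88)²/8.88 = 8.2944/8.88 = 0.9341
The largest term is for 3: 11.028.

3, 11.028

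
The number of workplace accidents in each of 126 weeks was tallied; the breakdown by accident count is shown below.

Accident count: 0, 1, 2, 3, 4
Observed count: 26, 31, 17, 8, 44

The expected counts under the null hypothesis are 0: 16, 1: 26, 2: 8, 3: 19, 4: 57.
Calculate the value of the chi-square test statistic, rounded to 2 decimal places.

0: (26 − 16)²/16 = 100/16 = 6.250
1: (31 − 26)²/26 = 25/26 = 0.962
2: (17 − 8)²/8 = 81/8 = 10.125
3: (8 − 19)²/19 = 121/19 = 6.368
4: (44 − 57)²/57 = 169/57 = 2.965
Sum = 26.67

26.67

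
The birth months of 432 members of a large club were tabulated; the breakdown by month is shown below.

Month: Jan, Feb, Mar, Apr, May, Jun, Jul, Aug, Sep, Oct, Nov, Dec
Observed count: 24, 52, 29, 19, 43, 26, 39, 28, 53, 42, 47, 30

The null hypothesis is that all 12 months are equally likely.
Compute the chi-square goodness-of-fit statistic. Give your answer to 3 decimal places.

40.056

Expected count for each of the 12 categories: 432/12 = 36.
χ² = (24−36)²/36 + (52−36)²/36 + (29−36)²/36 + (19−36)²/36 + (43−36)²/36 + (26−36)²/36 + (39−36)²/36 + (28−36)²/36 + (53−36)²/36 + (42−36)²/36 + (47−36)²/36 + (30−36)²/36
   = 4.0000 + 7.1111 + 1.3611 + 8.0278 + 1.3611 + 2.7778 + 0.2500 + 1.7778 + 8.0278 + 1.0000 + 3.3611 + 1.0000
Sum = 40.056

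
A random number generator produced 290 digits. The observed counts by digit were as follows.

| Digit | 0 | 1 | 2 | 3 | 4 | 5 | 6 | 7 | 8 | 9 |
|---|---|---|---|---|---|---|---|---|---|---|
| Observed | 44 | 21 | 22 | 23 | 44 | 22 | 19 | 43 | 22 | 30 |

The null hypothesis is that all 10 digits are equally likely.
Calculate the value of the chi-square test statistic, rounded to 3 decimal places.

34.276

Under H₀ each category has probability 1/10, so each expected count is 290/10 = 29.
χ² = (44−29)²/29 + (21−29)²/29 + (22−29)²/29 + (23−29)²/29 + (44−29)²/29 + (22−29)²/29 + (19−29)²/29 + (43−29)²/29 + (22−29)²/29 + (30−29)²/29
   = 7.7586 + 2.2069 + 1.6897 + 1.2414 + 7.7586 + 1.6897 + 3.4483 + 6.7586 + 1.6897 + 0.0345
Sum = 34.276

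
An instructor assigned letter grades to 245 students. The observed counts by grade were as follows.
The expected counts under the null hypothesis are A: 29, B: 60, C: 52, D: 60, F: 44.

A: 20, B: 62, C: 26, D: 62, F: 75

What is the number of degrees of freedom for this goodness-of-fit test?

4

There are k = 5 categories and no parameters were estimated from the data, so df = 5 − 1 = 4.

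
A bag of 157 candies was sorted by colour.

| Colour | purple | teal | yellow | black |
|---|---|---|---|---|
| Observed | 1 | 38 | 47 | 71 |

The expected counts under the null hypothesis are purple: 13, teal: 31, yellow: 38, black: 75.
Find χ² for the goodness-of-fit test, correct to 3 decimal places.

15.002

χ² = (1−13)²/13 + (38−31)²/31 + (47−38)²/38 + (71−75)²/75
   = 11.0769 + 1.5806 + 2.1316 + 0.2133
Sum = 15.002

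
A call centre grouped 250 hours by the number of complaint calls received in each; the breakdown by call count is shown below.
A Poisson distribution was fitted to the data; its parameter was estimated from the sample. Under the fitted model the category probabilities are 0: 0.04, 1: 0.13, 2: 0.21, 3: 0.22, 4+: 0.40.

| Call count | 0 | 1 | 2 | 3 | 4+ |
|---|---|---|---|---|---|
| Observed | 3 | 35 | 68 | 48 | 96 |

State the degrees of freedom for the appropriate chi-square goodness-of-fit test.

There are k = 5 categories and 1 parameter estimated from the data, so df = 5 − 1 − 1 = 3.

3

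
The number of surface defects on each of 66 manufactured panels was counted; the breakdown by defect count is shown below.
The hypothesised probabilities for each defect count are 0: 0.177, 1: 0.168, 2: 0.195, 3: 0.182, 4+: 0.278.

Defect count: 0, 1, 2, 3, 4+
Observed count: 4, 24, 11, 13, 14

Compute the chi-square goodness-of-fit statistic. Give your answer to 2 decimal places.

21.47

Expected counts E_i = n·p_i: 66×0.177 = 11.682, 66×0.168 = 11.088, 66×0.195 = 12.87, 66×0.182 = 12.012, 66×0.278 = 18.348.
0: (4 − 11.682)²/11.682 = 59.013124/11.682 = 5.052
1: (24 − 11.088)²/11.088 = 166.719744/11.088 = 15.036
2: (11 − 12.87)²/12.87 = 3.4969/12.87 = 0.272
3: (13 − 12.012)²/12.012 = 0.976144/12.012 = 0.081
4+: (14 − 18.348)²/18.348 = 18.905104/18.348 = 1.030
Sum = 21.47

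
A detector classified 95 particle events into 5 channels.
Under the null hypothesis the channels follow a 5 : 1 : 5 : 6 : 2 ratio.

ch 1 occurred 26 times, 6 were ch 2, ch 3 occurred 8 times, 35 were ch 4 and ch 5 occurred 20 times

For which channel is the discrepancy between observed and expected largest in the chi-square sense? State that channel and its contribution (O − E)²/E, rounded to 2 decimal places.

ch 3, 11.56

Ratio total = 19. Expected counts: 95×5/19 = 25, 95×1/19 = 5, 95×5/19 = 25, 95×6/19 = 30, 95×2/19 = 10.
cat         O        E   (O−E)²/E
ch 1       26       25      0.040
ch 2        6        5      0.200
ch 3        8       25     11.560
ch 4       35       30      0.833
ch 5       20       10     10.000
The largest term is for ch 3: 11.56.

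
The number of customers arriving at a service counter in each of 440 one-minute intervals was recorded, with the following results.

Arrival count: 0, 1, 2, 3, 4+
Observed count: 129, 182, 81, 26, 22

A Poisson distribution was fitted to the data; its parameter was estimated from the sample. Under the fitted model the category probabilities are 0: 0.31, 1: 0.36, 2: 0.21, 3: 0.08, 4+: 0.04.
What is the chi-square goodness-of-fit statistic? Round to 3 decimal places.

Expected counts E_i = n·p_i: 440×0.31 = 136.4, 440×0.36 = 158.4, 440×0.21 = 92.4, 440×0.08 = 35.2, 440×0.04 = 17.6.
0: (129 − 136.4)²/136.4 = 54.76/136.4 = 0.4015
1: (182 − 158.4)²/158.4 = 556.96/158.4 = 3.5162
2: (81 − 92.4)²/92.4 = 129.96/92.4 = 1.4065
3: (26 − 35.2)²/35.2 = 84.64/35.2 = 2.4045
4+: (22 − 17.6)²/17.6 = 19.36/17.6 = 1.1000
Sum = 8.829

8.829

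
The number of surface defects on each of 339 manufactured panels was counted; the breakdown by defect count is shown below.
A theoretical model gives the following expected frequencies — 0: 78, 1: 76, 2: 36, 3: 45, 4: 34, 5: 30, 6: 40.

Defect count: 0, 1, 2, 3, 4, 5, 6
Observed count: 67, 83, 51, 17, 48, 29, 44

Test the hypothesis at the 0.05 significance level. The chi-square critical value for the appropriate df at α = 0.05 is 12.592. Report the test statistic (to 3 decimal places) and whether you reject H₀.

32.066; reject

cat         O        E   (O−E)²/E
0          67       78     1.5513
1          83       76     0.6447
2          51       36     6.2500
3          17       45    17.4222
4          48       34     5.7647
5          29       30     0.0333
6          44       40     0.4000
Sum = 32.066
df = 6. Since 32.066 > 12.592, we reject H₀.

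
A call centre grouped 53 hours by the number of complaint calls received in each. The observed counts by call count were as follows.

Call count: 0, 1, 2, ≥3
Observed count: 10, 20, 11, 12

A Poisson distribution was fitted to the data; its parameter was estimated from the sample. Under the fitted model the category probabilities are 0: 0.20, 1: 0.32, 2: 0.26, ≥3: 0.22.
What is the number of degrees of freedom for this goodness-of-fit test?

2

There are k = 4 categories and 1 parameter estimated from the data, so df = 4 − 1 − 1 = 2.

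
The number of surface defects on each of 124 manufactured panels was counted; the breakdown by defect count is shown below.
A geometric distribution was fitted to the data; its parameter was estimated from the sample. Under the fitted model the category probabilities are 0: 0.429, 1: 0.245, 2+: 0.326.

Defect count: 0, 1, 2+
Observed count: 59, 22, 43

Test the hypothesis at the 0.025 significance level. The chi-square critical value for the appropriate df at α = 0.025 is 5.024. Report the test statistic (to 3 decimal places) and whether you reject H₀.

3.109; do not reject

Expected counts E_i = n·p_i: 124×0.429 = 53.196, 124×0.245 = 30.38, 124×0.326 = 40.424.
cat         O        E   (O−E)²/E
0          59   53.196     0.6333
1          22    30.38     2.3115
2+         43   40.424     0.1642
Sum = 3.109
df = 1. Since 3.109 < 5.024, we do not reject H₀.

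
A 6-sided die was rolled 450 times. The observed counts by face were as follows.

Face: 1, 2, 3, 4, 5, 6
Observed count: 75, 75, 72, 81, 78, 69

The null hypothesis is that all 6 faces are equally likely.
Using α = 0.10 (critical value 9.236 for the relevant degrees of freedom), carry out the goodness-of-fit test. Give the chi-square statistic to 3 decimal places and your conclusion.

1.200; do not reject

Under H₀ each category has probability 1/6, so each expected count is 450/6 = 75.
cat         O        E   (O−E)²/E
1          75       75     0.0000
2          75       75     0.0000
3          72       75     0.1200
4          81       75     0.4800
5          78       75     0.1200
6          69       75     0.4800
Sum = 1.200
df = 5. Since 1.200 < 9.236, we do not reject H₀.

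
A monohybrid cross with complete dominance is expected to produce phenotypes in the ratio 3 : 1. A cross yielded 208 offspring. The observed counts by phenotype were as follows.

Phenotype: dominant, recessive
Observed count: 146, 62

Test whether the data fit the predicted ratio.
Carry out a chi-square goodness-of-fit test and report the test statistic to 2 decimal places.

Ratio total = 4. Expected counts: 208×3/4 = 156, 208×1/4 = 52.
cat            O        E   (O−E)²/E
dominant     146      156      0.641
recessive     62       52      1.923
Sum = 2.56

2.56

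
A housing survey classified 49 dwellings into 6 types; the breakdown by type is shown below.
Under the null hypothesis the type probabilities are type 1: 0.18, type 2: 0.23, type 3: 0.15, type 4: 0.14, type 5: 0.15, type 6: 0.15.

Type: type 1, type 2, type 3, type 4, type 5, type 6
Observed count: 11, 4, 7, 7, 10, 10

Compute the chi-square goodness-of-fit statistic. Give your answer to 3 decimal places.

Expected counts E_i = n·p_i: 49×0.18 = 8.82, 49×0.23 = 11.27, 49×0.15 = 7.35, 49×0.14 = 6.86, 49×0.15 = 7.35, 49×0.15 = 7.35.
type 1: (11 − 8.82)²/8.82 = 4.7524/8.82 = 0.5388
type 2: (4 − 11.27)²/11.27 = 52.8529/11.27 = 4.6897
type 3: (7 − 7.35)²/7.35 = 0.1225/7.35 = 0.0167
type 4: (7 − 6.86)²/6.86 = 0.0196/6.86 = 0.0029
type 5: (10 − 7.35)²/7.35 = 7.0225/7.35 = 0.9554
type 6: (10 − 7.35)²/7.35 = 7.0225/7.35 = 0.9554
Sum = 7.159

7.159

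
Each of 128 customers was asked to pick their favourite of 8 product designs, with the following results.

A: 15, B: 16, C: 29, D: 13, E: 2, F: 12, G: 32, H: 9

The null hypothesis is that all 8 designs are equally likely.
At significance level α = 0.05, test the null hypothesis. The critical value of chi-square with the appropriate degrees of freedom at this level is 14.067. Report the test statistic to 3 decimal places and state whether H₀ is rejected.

Under H₀ each category has probability 1/8, so each expected count is 128/8 = 16.
χ² = (15−16)²/16 + (16−16)²/16 + (29−16)²/16 + (13−16)²/16 + (2−16)²/16 + (12−16)²/16 + (32−16)²/16 + (9−16)²/16
   = 0.0625 + 0.0000 + 10.5625 + 0.5625 + 12.2500 + 1.0000 + 16.0000 + 3.0625
Sum = 43.500
df = 7. Since 43.500 > 14.067, we reject H₀.

43.500; reject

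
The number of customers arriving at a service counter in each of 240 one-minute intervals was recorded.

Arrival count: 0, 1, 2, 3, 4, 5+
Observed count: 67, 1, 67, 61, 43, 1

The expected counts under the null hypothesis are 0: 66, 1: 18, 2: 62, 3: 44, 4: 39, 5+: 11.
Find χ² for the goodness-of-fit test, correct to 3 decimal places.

0: (67 − 66)²/66 = 1/66 = 0.0152
1: (1 − 18)²/18 = 289/18 = 16.0556
2: (67 − 62)²/62 = 25/62 = 0.4032
3: (61 − 44)²/44 = 289/44 = 6.5682
4: (43 − 39)²/39 = 16/39 = 0.4103
5+: (1 − 11)²/11 = 100/11 = 9.0909
Sum = 32.543

32.543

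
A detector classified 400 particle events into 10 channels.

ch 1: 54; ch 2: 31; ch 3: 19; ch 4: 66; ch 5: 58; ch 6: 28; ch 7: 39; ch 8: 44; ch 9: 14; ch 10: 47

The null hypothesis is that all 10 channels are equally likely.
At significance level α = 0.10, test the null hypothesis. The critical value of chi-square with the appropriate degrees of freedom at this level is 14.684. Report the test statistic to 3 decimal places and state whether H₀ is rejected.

Under H₀ each category has probability 1/10, so each expected count is 400/10 = 40.
χ² = (54−40)²/40 + (31−40)²/40 + (19−40)²/40 + (66−40)²/40 + (58−40)²/40 + (28−40)²/40 + (39−40)²/40 + (44−40)²/40 + (14−40)²/40 + (47−40)²/40
   = 4.9000 + 2.0250 + 11.0250 + 16.9000 + 8.1000 + 3.6000 + 0.0250 + 0.4000 + 16.9000 + 1.2250
Sum = 65.100
df = 9. Since 65.100 > 14.684, we reject H₀.

65.100; reject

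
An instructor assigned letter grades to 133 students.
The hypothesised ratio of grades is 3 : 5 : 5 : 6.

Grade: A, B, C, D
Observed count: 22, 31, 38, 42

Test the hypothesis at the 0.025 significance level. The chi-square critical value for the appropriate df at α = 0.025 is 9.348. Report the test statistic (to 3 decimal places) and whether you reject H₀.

0.762; do not reject

Ratio total = 19. Expected counts: 133×3/19 = 21, 133×5/19 = 35, 133×5/19 = 35, 133×6/19 = 42.
A: (22 − 21)²/21 = 1/21 = 0.0476
B: (31 − 35)²/35 = 16/35 = 0.4571
C: (38 − 35)²/35 = 9/35 = 0.2571
D: (42 − 42)²/42 = 0/42 = 0.0000
Sum = 0.762
df = 3. Since 0.762 < 9.348, we do not reject H₀.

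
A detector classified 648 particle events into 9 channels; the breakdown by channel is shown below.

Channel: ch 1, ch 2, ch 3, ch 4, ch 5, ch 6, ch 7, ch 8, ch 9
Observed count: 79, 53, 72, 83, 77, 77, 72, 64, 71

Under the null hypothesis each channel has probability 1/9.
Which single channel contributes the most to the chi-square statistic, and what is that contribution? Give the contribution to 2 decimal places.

ch 2, 5.01

Expected count for each of the 9 categories: 648/9 = 72.
ch 1: (79 − 72)²/72 = 49/72 = 0.681
ch 2: (53 − 72)²/72 = 361/72 = 5.014
ch 3: (72 − 72)²/72 = 0/72 = 0.000
ch 4: (83 − 72)²/72 = 121/72 = 1.681
ch 5: (77 − 72)²/72 = 25/72 = 0.347
ch 6: (77 − 72)²/72 = 25/72 = 0.347
ch 7: (72 − 72)²/72 = 0/72 = 0.000
ch 8: (64 − 72)²/72 = 64/72 = 0.889
ch 9: (71 − 72)²/72 = 1/72 = 0.014
The largest term is for ch 2: 5.01.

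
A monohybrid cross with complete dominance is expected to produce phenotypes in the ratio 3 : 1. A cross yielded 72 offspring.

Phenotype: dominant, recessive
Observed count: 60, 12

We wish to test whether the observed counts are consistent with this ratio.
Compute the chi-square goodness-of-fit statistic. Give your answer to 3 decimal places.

2.667

Ratio total = 4. Expected counts: 72×3/4 = 54, 72×1/4 = 18.
dominant: (60 − 54)²/54 = 36/54 = 0.6667
recessive: (12 − 18)²/18 = 36/18 = 2.0000
Sum = 2.667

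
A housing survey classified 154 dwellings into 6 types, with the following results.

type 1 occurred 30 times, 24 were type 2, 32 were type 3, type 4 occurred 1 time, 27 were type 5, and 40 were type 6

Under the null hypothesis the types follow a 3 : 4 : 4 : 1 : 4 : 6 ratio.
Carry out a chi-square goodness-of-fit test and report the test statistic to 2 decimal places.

Ratio total = 22. Expected counts: 154×3/22 = 21, 154×4/22 = 28, 154×4/22 = 28, 154×1/22 = 7, 154×4/22 = 28, 154×6/22 = 42.
cat         O        E   (O−E)²/E
type 1     30       21      3.857
type 2     24       28      0.571
type 3     32       28      0.571
type 4      1        7      5.143
type 5     27       28      0.036
type 6     40       42      0.095
Sum = 10.27

10.27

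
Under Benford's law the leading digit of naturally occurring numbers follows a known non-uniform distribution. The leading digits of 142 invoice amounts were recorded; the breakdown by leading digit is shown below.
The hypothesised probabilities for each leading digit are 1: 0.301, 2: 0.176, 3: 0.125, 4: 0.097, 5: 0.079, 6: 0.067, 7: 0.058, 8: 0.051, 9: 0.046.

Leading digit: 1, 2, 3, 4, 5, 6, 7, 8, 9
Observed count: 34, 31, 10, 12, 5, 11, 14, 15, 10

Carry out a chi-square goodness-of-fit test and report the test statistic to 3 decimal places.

24.709

Expected counts E_i = n·p_i: 142×0.301 = 42.742, 142×0.176 = 24.992, 142×0.125 = 17.75, 142×0.097 = 13.774, 142×0.079 = 11.218, 142×0.067 = 9.514, 142×0.058 = 8.236, 142×0.051 = 7.242, 142×0.046 = 6.532.
χ² = (34−42.742)²/42.742 + (31−24.992)²/24.992 + (10−17.75)²/17.75 + (12−13.774)²/13.774 + (5−11.218)²/11.218 + (11−9.514)²/9.514 + (14−8.236)²/8.236 + (15−7.242)²/7.242 + (10−6.532)²/6.532
   = 1.7880 + 1.4443 + 3.3838 + 0.2285 + 3.4466 + 0.2321 + 4.0340 + 8.3108 + 1.8412
Sum = 24.709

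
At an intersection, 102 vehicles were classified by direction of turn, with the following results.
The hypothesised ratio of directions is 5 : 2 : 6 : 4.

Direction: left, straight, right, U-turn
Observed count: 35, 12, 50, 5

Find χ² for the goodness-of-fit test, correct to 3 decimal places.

Ratio total = 17. Expected counts: 102×5/17 = 30, 102×2/17 = 12, 102×6/17 = 36, 102×4/17 = 24.
cat           O        E   (O−E)²/E
left         35       30     0.8333
straight     12       12     0.0000
right        50       36     5.4444
U-turn        5       24    15.0417
Sum = 21.319

21.319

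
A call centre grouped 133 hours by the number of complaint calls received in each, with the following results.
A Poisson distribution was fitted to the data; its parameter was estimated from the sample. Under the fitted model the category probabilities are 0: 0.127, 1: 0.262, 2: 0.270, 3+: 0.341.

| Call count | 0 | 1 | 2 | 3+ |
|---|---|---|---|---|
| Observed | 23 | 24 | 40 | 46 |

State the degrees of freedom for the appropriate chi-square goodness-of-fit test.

2

There are k = 4 categories and 1 parameter estimated from the data, so df = 4 − 1 − 1 = 2.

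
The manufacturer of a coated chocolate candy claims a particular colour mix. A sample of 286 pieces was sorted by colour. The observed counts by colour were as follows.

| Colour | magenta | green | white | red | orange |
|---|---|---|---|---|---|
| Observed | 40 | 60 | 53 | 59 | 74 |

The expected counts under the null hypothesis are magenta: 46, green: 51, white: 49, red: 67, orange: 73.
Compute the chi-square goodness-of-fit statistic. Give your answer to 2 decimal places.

3.67

cat          O        E   (O−E)²/E
magenta     40       46      0.783
green       60       51      1.588
white       53       49      0.327
red         59       67      0.955
orange      74       73      0.014
Sum = 3.67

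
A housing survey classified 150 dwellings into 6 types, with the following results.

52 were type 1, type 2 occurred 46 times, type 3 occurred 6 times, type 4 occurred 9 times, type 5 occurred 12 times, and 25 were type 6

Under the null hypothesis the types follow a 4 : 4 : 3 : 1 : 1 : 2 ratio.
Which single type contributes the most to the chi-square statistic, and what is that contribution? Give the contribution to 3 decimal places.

type 3, 19.200

Ratio total = 15. Expected counts: 150×4/15 = 40, 150×4/15 = 40, 150×3/15 = 30, 150×1/15 = 10, 150×1/15 = 10, 150×2/15 = 20.
cat         O        E   (O−E)²/E
type 1     52       40     3.6000
type 2     46       40     0.9000
type 3      6       30    19.2000
type 4      9       10     0.1000
type 5     12       10     0.4000
type 6     25       20     1.2500
The largest term is for type 3: 19.200.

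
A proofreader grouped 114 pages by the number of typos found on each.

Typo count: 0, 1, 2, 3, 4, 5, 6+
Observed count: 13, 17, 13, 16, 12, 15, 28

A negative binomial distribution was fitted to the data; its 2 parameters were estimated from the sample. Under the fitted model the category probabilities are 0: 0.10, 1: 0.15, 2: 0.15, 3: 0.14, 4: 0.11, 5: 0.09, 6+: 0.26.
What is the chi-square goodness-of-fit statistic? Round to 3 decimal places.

3.512

Expected counts E_i = n·p_i: 114×0.10 = 11.4, 114×0.15 = 17.1, 114×0.15 = 17.1, 114×0.14 = 15.96, 114×0.11 = 12.54, 114×0.09 = 10.26, 114×0.26 = 29.64.
0: (13 − 11.4)²/11.4 = 2.56/11.4 = 0.2246
1: (17 − 17.1)²/17.1 = 0.01/17.1 = 0.0006
2: (13 − 17.1)²/17.1 = 16.81/17.1 = 0.9830
3: (16 − 15.96)²/15.96 = 0.0016/15.96 = 0.0001
4: (12 − 12.54)²/12.54 = 0.2916/12.54 = 0.0233
5: (15 − 10.26)²/10.26 = 22.4676/10.26 = 2.1898
6+: (28 − 29.64)²/29.64 = 2.6896/29.64 = 0.0907
Sum = 3.512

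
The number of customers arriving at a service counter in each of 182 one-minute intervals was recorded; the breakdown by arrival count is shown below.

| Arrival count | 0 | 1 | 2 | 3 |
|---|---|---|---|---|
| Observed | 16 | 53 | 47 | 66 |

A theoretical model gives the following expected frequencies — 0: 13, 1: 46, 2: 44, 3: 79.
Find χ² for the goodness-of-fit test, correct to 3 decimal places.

cat         O        E   (O−E)²/E
0          16       13     0.6923
1          53       46     1.0652
2          47       44     0.2045
3          66       79     2.1392
Sum = 4.101

4.101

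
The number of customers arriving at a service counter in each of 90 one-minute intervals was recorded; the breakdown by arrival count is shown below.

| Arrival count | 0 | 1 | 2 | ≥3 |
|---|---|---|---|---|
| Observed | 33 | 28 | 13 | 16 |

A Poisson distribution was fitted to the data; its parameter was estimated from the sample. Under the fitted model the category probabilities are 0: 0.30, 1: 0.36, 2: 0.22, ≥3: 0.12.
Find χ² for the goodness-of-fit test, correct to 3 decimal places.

Expected counts E_i = n·p_i: 90×0.30 = 27, 90×0.36 = 32.4, 90×0.22 = 19.8, 90×0.12 = 10.8.
cat         O        E   (O−E)²/E
0          33       27     1.3333
1          28     32.4     0.5975
2          13     19.8     2.3354
≥3         16     10.8     2.5037
Sum = 6.770

6.770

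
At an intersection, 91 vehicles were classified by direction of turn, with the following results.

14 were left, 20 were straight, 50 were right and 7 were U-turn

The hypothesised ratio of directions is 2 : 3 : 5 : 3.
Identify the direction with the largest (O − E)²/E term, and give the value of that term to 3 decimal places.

Ratio total = 13. Expected counts: 91×2/13 = 14, 91×3/13 = 21, 91×5/13 = 35, 91×3/13 = 21.
left: (14 − 14)²/14 = 0/14 = 0.0000
straight: (20 − 21)²/21 = 1/21 = 0.0476
right: (50 − 35)²/35 = 225/35 = 6.4286
U-turn: (7 − 21)²/21 = 196/21 = 9.3333
The largest term is for U-turn: 9.333.

U-turn, 9.333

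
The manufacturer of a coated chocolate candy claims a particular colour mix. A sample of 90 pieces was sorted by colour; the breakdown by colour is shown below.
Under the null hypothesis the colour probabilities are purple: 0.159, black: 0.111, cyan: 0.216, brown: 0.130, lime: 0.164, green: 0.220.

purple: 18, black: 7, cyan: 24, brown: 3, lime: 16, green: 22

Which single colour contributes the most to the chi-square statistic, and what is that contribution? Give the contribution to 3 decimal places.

brown, 6.469

Expected counts E_i = n·p_i: 90×0.159 = 14.31, 90×0.111 = 9.99, 90×0.216 = 19.44, 90×0.130 = 11.7, 90×0.164 = 14.76, 90×0.220 = 19.8.
χ² = (18−14.31)²/14.31 + (7−9.99)²/9.99 + (24−19.44)²/19.44 + (3−11.7)²/11.7 + (16−14.76)²/14.76 + (22−19.8)²/19.8
   = 0.9515 + 0.8949 + 1.0696 + 6.4692 + 0.1042 + 0.2444
The largest term is for brown: 6.469.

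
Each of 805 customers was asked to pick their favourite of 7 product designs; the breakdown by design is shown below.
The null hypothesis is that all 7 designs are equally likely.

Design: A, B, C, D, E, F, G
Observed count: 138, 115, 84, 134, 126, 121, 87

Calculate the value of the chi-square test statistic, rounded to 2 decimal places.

24.28

Expected count for each of the 7 categories: 805/7 = 115.
χ² = (138−115)²/115 + (115−115)²/115 + (84−115)²/115 + (134−115)²/115 + (126−115)²/115 + (121−115)²/115 + (87−115)²/115
   = 4.600 + 0.000 + 8.357 + 3.139 + 1.052 + 0.313 + 6.817
Sum = 24.28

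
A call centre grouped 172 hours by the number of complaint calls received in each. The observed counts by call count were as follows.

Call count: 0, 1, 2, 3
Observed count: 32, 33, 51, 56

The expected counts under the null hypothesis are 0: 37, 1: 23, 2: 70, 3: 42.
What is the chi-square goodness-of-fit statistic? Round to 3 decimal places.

χ² = (32−37)²/37 + (33−23)²/23 + (51−70)²/70 + (56−42)²/42
   = 0.6757 + 4.3478 + 5.1571 + 4.6667
Sum = 14.847

14.847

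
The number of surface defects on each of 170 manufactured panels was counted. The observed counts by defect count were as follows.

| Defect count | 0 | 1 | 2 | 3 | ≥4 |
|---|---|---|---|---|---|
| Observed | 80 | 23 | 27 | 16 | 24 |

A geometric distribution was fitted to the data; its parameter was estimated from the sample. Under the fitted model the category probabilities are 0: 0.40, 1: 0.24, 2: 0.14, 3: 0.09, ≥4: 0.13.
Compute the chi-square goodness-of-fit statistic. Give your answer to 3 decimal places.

Expected counts E_i = n·p_i: 170×0.40 = 68, 170×0.24 = 40.8, 170×0.14 = 23.8, 170×0.09 = 15.3, 170×0.13 = 22.1.
0: (80 − 68)²/68 = 144/68 = 2.1176
1: (23 − 40.8)²/40.8 = 316.84/40.8 = 7.7657
2: (27 − 23.8)²/23.8 = 10.24/23.8 = 0.4303
3: (16 − 15.3)²/15.3 = 0.49/15.3 = 0.0320
≥4: (24 − 22.1)²/22.1 = 3.61/22.1 = 0.1633
Sum = 10.509

10.509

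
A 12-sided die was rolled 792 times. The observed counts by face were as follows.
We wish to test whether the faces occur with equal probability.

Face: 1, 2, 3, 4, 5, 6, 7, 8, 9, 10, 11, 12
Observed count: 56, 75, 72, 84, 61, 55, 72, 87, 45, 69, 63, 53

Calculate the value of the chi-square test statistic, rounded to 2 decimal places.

Under H₀ each category has probability 1/12, so each expected count is 792/12 = 66.
cat         O        E   (O−E)²/E
1          56       66      1.515
2          75       66      1.227
3          72       66      0.545
4          84       66      4.909
5          61       66      0.379
6          55       66      1.833
7          72       66      0.545
8          87       66      6.682
9          45       66      6.682
10         69       66      0.136
11         63       66      0.136
12         53       66      2.561
Sum = 27.15

27.15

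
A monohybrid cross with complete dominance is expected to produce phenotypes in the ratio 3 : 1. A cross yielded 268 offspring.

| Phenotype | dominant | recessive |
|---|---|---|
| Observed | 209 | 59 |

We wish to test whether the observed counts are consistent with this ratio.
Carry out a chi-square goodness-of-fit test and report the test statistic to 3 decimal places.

1.274

Ratio total = 4. Expected counts: 268×3/4 = 201, 268×1/4 = 67.
dominant: (209 − 201)²/201 = 64/201 = 0.3184
recessive: (59 − 67)²/67 = 64/67 = 0.9552
Sum = 1.274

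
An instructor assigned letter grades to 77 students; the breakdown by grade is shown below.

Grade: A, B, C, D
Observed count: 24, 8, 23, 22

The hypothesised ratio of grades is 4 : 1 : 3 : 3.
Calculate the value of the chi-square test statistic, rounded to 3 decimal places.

0.952

Ratio total = 11. Expected counts: 77×4/11 = 28, 77×1/11 = 7, 77×3/11 = 21, 77×3/11 = 21.
χ² = (24−28)²/28 + (8−7)²/7 + (23−21)²/21 + (22−21)²/21
   = 0.5714 + 0.1429 + 0.1905 + 0.0476
Sum = 0.952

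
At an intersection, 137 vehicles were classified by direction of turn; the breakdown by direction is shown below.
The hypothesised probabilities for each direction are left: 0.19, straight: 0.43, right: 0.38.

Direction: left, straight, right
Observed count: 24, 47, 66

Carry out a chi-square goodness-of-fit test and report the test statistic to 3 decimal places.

6.299

Expected counts E_i = n·p_i: 137×0.19 = 26.03, 137×0.43 = 58.91, 137×0.38 = 52.06.
cat           O        E   (O−E)²/E
left         24    26.03     0.1583
straight     47    58.91     2.4079
right        66    52.06     3.7327
Sum = 6.299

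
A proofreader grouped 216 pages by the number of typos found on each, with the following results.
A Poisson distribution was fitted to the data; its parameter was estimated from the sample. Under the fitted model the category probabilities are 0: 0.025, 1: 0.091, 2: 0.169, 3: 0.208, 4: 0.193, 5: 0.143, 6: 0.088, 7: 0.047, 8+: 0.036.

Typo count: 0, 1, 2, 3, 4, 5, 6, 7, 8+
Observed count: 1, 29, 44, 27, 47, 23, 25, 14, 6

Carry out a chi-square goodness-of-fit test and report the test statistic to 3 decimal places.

23.165

Expected counts E_i = n·p_i: 216×0.025 = 5.4, 216×0.091 = 19.656, 216×0.169 = 36.504, 216×0.208 = 44.928, 216×0.193 = 41.688, 216×0.143 = 30.888, 216×0.088 = 19.008, 216×0.047 = 10.152, 216×0.036 = 7.776.
0: (1 − 5.4)²/5.4 = 19.36/5.4 = 3.5852
1: (29 − 19.656)²/19.656 = 87.310336/19.656 = 4.4419
2: (44 − 36.504)²/36.504 = 56.190016/36.504 = 1.5393
3: (27 − 44.928)²/44.928 = 321.413184/44.928 = 7.1540
4: (47 − 41.688)²/41.688 = 28.217344/41.688 = 0.6769
5: (23 − 30.888)²/30.888 = 62.220544/30.888 = 2.0144
6: (25 − 19.008)²/19.008 = 35.904064/19.008 = 1.8889
7: (14 − 10.152)²/10.152 = 14.807104/10.152 = 1.4585
8+: (6 − 7.776)²/7.776 = 3.154176/7.776 = 0.4056
Sum = 23.165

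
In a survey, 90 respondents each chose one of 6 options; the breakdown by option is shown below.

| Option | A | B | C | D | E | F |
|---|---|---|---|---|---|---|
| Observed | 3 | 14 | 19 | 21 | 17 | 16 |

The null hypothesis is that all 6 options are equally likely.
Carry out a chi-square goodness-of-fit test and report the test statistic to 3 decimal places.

13.467

Under H₀ each category has probability 1/6, so each expected count is 90/6 = 15.
A: (3 − 15)²/15 = 144/15 = 9.6000
B: (14 − 15)²/15 = 1/15 = 0.0667
C: (19 − 15)²/15 = 16/15 = 1.0667
D: (21 − 15)²/15 = 36/15 = 2.4000
E: (17 − 15)²/15 = 4/15 = 0.2667
F: (16 − 15)²/15 = 1/15 = 0.0667
Sum = 13.467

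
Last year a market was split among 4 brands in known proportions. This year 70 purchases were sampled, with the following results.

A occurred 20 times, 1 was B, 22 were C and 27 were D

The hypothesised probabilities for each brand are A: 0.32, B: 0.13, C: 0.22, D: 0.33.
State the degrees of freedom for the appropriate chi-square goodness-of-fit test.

There are k = 4 categories and no parameters were estimated from the data, so df = 4 − 1 = 3.

3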